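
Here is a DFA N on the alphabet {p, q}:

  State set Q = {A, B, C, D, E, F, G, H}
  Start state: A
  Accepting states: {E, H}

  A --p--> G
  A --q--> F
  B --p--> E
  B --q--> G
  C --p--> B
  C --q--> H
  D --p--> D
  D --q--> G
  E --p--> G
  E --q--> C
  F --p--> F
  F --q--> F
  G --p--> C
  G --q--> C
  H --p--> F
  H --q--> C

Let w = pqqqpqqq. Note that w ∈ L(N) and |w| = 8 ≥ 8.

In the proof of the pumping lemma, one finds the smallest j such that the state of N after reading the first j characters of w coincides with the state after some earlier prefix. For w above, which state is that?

Run of N on w = p q q q p q q q:
  step 0: A  (start)
  step 1: G  (read p: A→G)
  step 2: C  (read q: G→C)
  step 3: H  (read q: C→H)
  step 4: C  (read q: H→C)   ← first repeat (C seen earlier)
  step 5: B  (read p: C→B)
  step 6: G  (read q: B→G)
  step 7: C  (read q: G→C)
  step 8: H  (read q: C→H)

The earliest repeat is at step j = 4: N is in C, which it already visited at step i = 2.

C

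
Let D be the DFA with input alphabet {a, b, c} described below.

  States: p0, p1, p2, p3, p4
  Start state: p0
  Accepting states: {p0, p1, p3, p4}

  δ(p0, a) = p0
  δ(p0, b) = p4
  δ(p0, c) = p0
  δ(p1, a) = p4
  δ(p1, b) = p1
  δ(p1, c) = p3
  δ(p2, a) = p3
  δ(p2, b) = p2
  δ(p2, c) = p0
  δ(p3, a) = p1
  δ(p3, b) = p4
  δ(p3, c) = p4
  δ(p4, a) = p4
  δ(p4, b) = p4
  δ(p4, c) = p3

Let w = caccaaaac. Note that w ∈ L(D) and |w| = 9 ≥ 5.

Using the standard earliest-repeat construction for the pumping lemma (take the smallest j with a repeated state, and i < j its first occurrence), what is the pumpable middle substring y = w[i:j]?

State sequence: p0 -c-> p0 -a-> p0 -c-> p0 -c-> p0 -a-> p0 -a-> p0 -a-> p0 -a-> p0 -c-> p0
First repeat at step 1: p0 was already visited.

So i = 0, j = 1, giving x = w[0:0] = ε, y = w[0:1] = c, z = w[1:9] = accaaaac.
Check: |xy| = 1 ≤ 5 and |y| = 1 ≥ 1. Reading y takes D from p0 back to p0, so every xyⁱz is accepted.

c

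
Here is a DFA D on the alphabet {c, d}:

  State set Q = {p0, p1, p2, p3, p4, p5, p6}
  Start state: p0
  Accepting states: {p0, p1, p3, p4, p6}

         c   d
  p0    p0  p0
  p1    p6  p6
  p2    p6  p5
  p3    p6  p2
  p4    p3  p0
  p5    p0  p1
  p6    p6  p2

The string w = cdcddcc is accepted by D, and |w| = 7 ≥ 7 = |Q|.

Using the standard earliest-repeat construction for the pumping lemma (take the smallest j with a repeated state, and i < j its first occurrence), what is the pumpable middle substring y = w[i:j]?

c

State sequence: p0 -c-> p0 -d-> p0 -c-> p0 -d-> p0 -d-> p0 -c-> p0 -c-> p0
First repeat at step 1: p0 was already visited.

So i = 0, j = 1, giving x = w[0:0] = ε, y = w[0:1] = c, z = w[1:7] = dcddcc.
Check: |xy| = 1 ≤ 7 and |y| = 1 ≥ 1. Reading y takes D from p0 back to p0, so every xyⁱz is accepted.
With |Q| = 7, pigeonhole forces a state repeat no later than step 7; the substring read between the first and second visits to that state can be pumped.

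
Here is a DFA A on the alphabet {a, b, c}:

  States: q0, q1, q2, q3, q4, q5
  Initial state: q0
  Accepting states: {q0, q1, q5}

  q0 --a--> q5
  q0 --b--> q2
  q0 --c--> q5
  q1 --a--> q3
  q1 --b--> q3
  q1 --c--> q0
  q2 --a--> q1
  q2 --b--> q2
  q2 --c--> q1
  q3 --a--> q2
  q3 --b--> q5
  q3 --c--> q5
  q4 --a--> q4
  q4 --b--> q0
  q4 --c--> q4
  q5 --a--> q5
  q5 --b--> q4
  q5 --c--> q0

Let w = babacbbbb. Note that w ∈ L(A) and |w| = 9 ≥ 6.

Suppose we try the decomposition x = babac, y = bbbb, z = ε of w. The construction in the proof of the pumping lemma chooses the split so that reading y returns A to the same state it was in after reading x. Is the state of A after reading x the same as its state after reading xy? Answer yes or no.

State sequence: q0 -b-> q2 -a-> q1 -b-> q3 -a-> q2 -c-> q1 -b-> q3 -b-> q5 -b-> q4 -b-> q0

After x (step 5): q1. After xy (step 9): q0.
They differ (q1 ≠ q0), so y is not a cycle from the state after x; this split is not the one the pumping-lemma construction produces, and pumping y need not keep the string in L(A).

no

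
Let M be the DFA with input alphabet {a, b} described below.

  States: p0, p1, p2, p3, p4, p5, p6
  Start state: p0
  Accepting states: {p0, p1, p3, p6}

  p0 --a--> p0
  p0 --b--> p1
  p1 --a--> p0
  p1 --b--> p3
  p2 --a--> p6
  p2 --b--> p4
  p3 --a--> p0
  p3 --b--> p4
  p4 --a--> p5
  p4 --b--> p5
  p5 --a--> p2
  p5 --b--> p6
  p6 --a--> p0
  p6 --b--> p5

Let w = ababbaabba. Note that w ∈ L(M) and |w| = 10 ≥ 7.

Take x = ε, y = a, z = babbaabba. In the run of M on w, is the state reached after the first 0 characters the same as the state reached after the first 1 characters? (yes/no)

yes

State sequence: p0 -a-> p0

After x (step 0): p0. After xy (step 1): p0.
They match, so y = a drives M around a cycle from p0 back to itself; pumping y any number of times keeps M in p0 before reading z, and xyⁱz ∈ L(M) for every i ≥ 0.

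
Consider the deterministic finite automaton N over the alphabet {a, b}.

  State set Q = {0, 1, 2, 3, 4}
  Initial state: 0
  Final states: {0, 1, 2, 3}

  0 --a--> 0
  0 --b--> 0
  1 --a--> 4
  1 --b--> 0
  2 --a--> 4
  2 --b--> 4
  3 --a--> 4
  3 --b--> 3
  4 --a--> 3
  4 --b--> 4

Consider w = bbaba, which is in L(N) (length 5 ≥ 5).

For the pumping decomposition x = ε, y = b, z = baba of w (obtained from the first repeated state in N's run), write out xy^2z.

xy^2z = ε·b·b·baba = bbbaba.
Reading y = b takes N from 0 back to 0, so after x·y·y the machine is still in 0, and z then leads to the accepting state 0. Hence bbbaba ∈ L(N).

bbbaba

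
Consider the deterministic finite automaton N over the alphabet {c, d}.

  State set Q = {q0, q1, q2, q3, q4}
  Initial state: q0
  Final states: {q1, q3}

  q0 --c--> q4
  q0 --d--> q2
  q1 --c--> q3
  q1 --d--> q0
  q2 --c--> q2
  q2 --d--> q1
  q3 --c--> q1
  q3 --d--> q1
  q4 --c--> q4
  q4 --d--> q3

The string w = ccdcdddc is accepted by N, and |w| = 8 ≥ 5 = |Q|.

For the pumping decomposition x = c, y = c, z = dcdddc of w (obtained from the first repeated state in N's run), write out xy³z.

xy^3z = c·c·c·c·dcdddc = ccccdcdddc.
Reading y = c takes N from q4 back to q4, so after x·y·y·y the machine is still in q4, and z then leads to the accepting state q3. Hence ccccdcdddc ∈ L(N).

ccccdcdddc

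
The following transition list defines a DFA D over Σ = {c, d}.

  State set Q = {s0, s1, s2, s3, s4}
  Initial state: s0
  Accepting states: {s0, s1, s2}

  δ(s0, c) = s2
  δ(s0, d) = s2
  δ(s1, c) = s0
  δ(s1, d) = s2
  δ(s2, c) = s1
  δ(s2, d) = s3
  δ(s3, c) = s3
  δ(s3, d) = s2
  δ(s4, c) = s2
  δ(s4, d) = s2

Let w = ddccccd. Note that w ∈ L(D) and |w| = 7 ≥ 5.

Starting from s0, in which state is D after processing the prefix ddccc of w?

Run of D on the first 5 characters of w = d d c c c:
  step 0: s0  (start)
  step 1: s2  (read d: s0→s2)
  step 2: s3  (read d: s2→s3)
  step 3: s3  (read c: s3→s3)
  step 4: s3  (read c: s3→s3)
  step 5: s3  (read c: s3→s3)

After reading 5 characters, D is in state s3.
(This kind of state-tracing is the core of the pumping-lemma construction: with 5 states, pigeonhole forces a repeat within the first 5 steps.)

s3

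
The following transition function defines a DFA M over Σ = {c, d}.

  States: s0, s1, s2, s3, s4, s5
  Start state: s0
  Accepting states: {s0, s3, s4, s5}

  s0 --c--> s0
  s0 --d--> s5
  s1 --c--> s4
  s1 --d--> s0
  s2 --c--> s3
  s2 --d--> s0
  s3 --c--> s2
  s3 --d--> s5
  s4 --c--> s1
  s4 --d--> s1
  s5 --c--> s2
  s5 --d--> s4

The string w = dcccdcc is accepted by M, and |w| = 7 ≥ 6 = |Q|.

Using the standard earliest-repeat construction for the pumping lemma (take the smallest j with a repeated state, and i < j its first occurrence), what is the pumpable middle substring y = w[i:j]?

Run of M on w = d c c c d c c:
  step 0: s0  (start)
  step 1: s5  (read d: s0→s5)
  step 2: s2  (read c: s5→s2)
  step 3: s3  (read c: s2→s3)
  step 4: s2  (read c: s3→s2)   ← first repeat (s2 seen earlier)
  step 5: s0  (read d: s2→s0)
  step 6: s0  (read c: s0→s0)
  step 7: s0  (read c: s0→s0)

So i = 2, j = 4, giving x = w[0:2] = dc, y = w[2:4] = cc, z = w[4:7] = dcc.
Check: |xy| = 4 ≤ 6 and |y| = 2 ≥ 1. Reading y takes M from s2 back to s2, so every xyⁱz is accepted.

cc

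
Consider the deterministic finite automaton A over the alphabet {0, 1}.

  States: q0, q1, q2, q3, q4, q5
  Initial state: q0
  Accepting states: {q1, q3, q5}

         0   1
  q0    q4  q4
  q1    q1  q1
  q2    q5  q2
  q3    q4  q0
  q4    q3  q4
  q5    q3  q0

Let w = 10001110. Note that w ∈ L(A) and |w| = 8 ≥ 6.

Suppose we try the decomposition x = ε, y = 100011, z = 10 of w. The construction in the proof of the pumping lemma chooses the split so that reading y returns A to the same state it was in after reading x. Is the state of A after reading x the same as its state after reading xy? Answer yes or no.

no

Run of A on the first 6 characters of w = 1 0 0 0 1 1:
  step 0: q0  (start)
  step 1: q4  (read 1: q0→q4)
  step 2: q3  (read 0: q4→q3)
  step 3: q4  (read 0: q3→q4)
  step 4: q3  (read 0: q4→q3)
  step 5: q0  (read 1: q3→q0)
  step 6: q4  (read 1: q0→q4)

After x (step 0): q0. After xy (step 6): q4.
They differ (q0 ≠ q4), so y is not a cycle from the state after x; this split is not the one the pumping-lemma construction produces, and pumping y need not keep the string in L(A).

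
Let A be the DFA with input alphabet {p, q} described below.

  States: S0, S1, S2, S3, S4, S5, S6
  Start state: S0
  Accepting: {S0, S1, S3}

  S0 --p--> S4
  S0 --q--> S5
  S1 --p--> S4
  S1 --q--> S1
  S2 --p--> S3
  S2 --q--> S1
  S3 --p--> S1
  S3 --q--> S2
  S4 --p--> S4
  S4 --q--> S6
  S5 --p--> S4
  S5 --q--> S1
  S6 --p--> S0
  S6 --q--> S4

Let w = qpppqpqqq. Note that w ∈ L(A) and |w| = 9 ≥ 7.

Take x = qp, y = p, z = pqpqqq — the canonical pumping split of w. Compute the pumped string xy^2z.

xy^2z = qp·p·p·pqpqqq = qppppqpqqq.
Reading y = p takes A from S4 back to S4, so after x·y·y the machine is still in S4, and z then leads to the accepting state S1. Hence qppppqpqqq ∈ L(A).

qppppqpqqq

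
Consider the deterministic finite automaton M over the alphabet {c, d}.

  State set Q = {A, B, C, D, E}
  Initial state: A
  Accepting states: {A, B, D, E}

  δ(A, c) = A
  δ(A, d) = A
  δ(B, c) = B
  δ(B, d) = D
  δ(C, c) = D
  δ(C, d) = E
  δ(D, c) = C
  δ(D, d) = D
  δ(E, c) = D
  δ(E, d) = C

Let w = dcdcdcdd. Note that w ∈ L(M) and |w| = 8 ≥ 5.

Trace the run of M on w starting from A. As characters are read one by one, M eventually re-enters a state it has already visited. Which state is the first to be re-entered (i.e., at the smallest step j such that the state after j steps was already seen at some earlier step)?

A

State sequence: A -d-> A -c-> A -d-> A -c-> A -d-> A -c-> A -d-> A -d-> A
First repeat at step 1: A was already visited.

The earliest repeat is at step j = 1: M is in A, which it already visited at step i = 0.
Pumping length from the standard proof: p = 5 (the number of states). The repeated state found above gives |xy| = j ≤ 5 and |y| = j − i ≥ 1.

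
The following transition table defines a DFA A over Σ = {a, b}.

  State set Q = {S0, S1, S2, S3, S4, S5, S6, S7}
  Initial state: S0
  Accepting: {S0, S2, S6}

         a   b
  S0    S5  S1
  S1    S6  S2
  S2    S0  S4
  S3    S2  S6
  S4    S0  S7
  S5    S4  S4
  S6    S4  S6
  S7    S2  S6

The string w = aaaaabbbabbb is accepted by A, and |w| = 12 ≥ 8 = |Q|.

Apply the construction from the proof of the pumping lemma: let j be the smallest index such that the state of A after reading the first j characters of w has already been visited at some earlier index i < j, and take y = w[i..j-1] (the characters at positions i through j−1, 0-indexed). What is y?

Run of A on w = a a a a a b b b a b b b:
  step 0: S0  (start)
  step 1: S5  (read a: S0→S5)
  step 2: S4  (read a: S5→S4)
  step 3: S0  (read a: S4→S0)   ← first repeat (S0 seen earlier)
  step 4: S5  (read a: S0→S5)
  step 5: S4  (read a: S5→S4)
  step 6: S7  (read b: S4→S7)
  step 7: S6  (read b: S7→S6)
  step 8: S6  (read b: S6→S6)
  step 9: S4  (read a: S6→S4)
  step 10: S7  (read b: S4→S7)
  step 11: S6  (read b: S7→S6)
  step 12: S6  (read b: S6→S6)

So i = 0, j = 3, giving x = w[0:0] = ε, y = w[0:3] = aaa, z = w[3:12] = aabbbabbb.
Check: |xy| = 3 ≤ 8 and |y| = 3 ≥ 1. Reading y takes A from S0 back to S0, so every xyⁱz is accepted.
With |Q| = 8, pigeonhole forces a state repeat no later than step 8; the substring read between the first and second visits to that state can be pumped.

aaa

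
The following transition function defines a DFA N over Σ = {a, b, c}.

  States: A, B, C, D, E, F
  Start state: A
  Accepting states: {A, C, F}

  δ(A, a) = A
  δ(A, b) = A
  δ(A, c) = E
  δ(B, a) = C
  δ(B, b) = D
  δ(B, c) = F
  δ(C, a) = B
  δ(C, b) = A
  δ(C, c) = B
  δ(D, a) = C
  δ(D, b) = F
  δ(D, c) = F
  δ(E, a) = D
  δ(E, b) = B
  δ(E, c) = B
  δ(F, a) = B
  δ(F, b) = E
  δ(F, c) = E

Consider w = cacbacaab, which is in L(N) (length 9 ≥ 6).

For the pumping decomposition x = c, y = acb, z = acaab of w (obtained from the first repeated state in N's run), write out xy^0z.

xy⁰z = xz = c·acaab = cacaab.
Reading y = acb takes N from E back to E, so after x the machine is still in E, and z then leads to the accepting state A. Hence cacaab ∈ L(N).

cacaab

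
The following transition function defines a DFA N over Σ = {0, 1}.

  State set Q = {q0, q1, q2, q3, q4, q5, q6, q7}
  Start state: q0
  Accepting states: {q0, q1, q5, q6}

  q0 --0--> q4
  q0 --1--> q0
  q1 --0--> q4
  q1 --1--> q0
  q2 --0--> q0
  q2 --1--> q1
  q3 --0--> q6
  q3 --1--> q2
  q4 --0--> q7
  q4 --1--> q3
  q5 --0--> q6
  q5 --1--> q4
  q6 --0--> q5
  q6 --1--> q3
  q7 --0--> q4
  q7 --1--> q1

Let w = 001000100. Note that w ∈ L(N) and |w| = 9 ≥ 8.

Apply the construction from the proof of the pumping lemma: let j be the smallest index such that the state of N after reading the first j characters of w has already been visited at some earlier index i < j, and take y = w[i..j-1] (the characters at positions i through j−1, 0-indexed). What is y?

010

State sequence: q0 -0-> q4 -0-> q7 -1-> q1 -0-> q4 -0-> q7 -0-> q4 -1-> q3 -0-> q6 -0-> q5
First repeat at step 4: q4 was already visited.

So i = 1, j = 4, giving x = w[0:1] = 0, y = w[1:4] = 010, z = w[4:9] = 00100.
Check: |xy| = 4 ≤ 8 and |y| = 3 ≥ 1. Reading y takes N from q4 back to q4, so every xyⁱz is accepted.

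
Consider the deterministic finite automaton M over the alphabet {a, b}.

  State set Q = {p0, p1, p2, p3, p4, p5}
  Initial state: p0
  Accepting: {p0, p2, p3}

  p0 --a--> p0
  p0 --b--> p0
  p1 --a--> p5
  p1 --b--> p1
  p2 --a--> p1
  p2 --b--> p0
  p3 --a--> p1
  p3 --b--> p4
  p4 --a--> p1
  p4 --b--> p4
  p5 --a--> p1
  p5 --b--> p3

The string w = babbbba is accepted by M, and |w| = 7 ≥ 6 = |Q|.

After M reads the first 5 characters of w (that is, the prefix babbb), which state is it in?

State sequence: p0 -b-> p0 -a-> p0 -b-> p0 -b-> p0 -b-> p0

After reading 5 characters, M is in state p0.

p0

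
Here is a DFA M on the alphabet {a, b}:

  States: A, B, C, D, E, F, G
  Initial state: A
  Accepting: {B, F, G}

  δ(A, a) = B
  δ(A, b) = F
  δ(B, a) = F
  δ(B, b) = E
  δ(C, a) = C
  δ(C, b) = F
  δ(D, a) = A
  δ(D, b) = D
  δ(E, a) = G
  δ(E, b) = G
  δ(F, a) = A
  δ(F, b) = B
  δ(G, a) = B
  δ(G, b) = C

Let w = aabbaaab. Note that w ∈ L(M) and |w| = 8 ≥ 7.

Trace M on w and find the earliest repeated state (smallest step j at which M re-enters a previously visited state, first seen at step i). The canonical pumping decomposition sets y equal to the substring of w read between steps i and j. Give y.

ab

State sequence: A -a-> B -a-> F -b-> B -b-> E -a-> G -a-> B -a-> F -b-> B
First repeat at step 3: B was already visited.

So i = 1, j = 3, giving x = w[0:1] = a, y = w[1:3] = ab, z = w[3:8] = baaab.
Check: |xy| = 3 ≤ 7 and |y| = 2 ≥ 1. Reading y takes M from B back to B, so every xyⁱz is accepted.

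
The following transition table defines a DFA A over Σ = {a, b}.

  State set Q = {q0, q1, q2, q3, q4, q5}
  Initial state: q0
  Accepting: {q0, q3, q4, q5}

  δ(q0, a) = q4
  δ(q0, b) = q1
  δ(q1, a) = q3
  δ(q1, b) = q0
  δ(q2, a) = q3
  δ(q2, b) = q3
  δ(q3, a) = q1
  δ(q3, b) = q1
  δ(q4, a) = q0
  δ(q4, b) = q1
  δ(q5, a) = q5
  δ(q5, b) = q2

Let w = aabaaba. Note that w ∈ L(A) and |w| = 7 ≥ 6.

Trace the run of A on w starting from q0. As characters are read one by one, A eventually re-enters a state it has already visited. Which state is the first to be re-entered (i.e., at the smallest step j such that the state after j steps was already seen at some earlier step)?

Run of A on w = a a b a a b a:
  step 0: q0  (start)
  step 1: q4  (read a: q0→q4)
  step 2: q0  (read a: q4→q0)   ← first repeat (q0 seen earlier)
  step 3: q1  (read b: q0→q1)
  step 4: q3  (read a: q1→q3)
  step 5: q1  (read a: q3→q1)
  step 6: q0  (read b: q1→q0)
  step 7: q4  (read a: q0→q4)

The earliest repeat is at step j = 2: A is in q0, which it already visited at step i = 0.

q0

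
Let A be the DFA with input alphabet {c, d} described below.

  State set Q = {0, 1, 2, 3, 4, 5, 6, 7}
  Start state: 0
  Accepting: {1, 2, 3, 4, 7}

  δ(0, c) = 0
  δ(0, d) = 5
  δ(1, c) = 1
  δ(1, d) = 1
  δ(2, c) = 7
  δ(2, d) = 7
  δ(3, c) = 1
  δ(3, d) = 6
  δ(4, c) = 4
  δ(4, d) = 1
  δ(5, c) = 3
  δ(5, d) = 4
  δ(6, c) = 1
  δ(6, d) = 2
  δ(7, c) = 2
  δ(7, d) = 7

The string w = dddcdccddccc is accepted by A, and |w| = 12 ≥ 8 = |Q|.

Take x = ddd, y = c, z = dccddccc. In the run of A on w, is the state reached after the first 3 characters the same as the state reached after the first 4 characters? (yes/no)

State sequence: 0 -d-> 5 -d-> 4 -d-> 1 -c-> 1

After x (step 3): 1. After xy (step 4): 1.
They match, so y = c drives A around a cycle from 1 back to itself; pumping y any number of times keeps A in 1 before reading z, and xyⁱz ∈ L(A) for every i ≥ 0.

yes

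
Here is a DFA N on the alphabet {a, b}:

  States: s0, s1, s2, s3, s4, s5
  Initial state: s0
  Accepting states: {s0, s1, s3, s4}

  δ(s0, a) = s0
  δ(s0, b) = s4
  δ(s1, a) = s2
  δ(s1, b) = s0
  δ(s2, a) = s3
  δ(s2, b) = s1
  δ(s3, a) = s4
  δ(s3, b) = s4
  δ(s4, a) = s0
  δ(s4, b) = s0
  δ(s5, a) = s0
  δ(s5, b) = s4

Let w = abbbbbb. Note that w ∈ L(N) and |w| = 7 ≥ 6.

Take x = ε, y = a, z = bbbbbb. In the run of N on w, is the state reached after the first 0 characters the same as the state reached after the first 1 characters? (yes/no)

yes

State sequence: s0 -a-> s0

After x (step 0): s0. After xy (step 1): s0.
They match, so y = a drives N around a cycle from s0 back to itself; pumping y any number of times keeps N in s0 before reading z, and xyⁱz ∈ L(N) for every i ≥ 0.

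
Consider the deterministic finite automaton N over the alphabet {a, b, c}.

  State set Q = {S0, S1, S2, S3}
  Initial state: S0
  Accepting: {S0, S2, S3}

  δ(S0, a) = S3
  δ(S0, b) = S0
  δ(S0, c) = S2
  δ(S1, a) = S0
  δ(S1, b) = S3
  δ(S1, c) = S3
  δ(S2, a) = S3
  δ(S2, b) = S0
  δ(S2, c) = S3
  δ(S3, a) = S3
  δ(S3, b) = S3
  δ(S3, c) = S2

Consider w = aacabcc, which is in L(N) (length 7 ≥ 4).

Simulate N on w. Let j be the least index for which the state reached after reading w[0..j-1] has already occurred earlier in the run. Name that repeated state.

State sequence: S0 -a-> S3 -a-> S3 -c-> S2 -a-> S3 -b-> S3 -c-> S2 -c-> S3
First repeat at step 2: S3 was already visited.

The earliest repeat is at step j = 2: N is in S3, which it already visited at step i = 1.
Since N has 4 states, any run of length ≥ 4 visits 4+1 states, so by pigeonhole some state repeats within the first 4 steps — that repeat gives the pumpable loop.

S3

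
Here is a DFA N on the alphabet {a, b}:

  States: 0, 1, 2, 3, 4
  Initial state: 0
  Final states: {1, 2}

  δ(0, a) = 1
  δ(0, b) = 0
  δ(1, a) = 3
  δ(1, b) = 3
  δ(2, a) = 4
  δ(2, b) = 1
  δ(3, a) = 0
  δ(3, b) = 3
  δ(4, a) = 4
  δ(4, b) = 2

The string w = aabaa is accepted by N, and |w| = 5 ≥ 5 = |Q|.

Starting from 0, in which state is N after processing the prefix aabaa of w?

1

Run of N on the first 5 characters of w = a a b a a:
  step 0: 0  (start)
  step 1: 1  (read a: 0→1)
  step 2: 3  (read a: 1→3)
  step 3: 3  (read b: 3→3)
  step 4: 0  (read a: 3→0)
  step 5: 1  (read a: 0→1)

After reading 5 characters, N is in state 1.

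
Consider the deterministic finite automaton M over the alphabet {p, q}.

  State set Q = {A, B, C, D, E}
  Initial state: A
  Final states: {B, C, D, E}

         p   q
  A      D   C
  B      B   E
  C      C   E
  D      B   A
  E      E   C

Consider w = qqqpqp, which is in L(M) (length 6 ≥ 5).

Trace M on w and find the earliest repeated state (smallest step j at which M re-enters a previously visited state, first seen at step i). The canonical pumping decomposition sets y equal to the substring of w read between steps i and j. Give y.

qq

State sequence: A -q-> C -q-> E -q-> C -p-> C -q-> E -p-> E
First repeat at step 3: C was already visited.

So i = 1, j = 3, giving x = w[0:1] = q, y = w[1:3] = qq, z = w[3:6] = pqp.
Check: |xy| = 3 ≤ 5 and |y| = 2 ≥ 1. Reading y takes M from C back to C, so every xyⁱz is accepted.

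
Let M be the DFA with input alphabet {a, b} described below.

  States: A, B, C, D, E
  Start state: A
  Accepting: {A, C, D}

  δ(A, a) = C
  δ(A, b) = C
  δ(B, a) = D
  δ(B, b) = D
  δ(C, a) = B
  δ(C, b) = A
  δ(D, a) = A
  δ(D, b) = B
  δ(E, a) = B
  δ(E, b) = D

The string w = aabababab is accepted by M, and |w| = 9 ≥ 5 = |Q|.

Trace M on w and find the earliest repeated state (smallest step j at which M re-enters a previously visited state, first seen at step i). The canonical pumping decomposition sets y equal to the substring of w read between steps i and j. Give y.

State sequence: A -a-> C -a-> B -b-> D -a-> A -b-> C -a-> B -b-> D -a-> A -b-> C
First repeat at step 4: A was already visited.

So i = 0, j = 4, giving x = w[0:0] = ε, y = w[0:4] = aaba, z = w[4:9] = babab.
Check: |xy| = 4 ≤ 5 and |y| = 4 ≥ 1. Reading y takes M from A back to A, so every xyⁱz is accepted.

aaba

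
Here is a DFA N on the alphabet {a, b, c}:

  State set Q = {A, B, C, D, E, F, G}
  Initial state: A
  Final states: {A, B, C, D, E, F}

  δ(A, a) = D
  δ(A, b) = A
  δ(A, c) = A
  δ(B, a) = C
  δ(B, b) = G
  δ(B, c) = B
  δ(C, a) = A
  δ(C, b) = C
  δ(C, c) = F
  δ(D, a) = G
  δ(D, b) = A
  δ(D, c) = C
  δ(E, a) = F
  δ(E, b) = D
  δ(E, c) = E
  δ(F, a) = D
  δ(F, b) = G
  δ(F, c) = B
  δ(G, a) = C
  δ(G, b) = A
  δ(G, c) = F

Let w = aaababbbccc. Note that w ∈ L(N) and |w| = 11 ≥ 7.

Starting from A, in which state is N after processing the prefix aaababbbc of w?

Run of N on the first 9 characters of w = a a a b a b b b c:
  step 0: A  (start)
  step 1: D  (read a: A→D)
  step 2: G  (read a: D→G)
  step 3: C  (read a: G→C)
  step 4: C  (read b: C→C)
  step 5: A  (read a: C→A)
  step 6: A  (read b: A→A)
  step 7: A  (read b: A→A)
  step 8: A  (read b: A→A)
  step 9: A  (read c: A→A)

After reading 9 characters, N is in state A.

A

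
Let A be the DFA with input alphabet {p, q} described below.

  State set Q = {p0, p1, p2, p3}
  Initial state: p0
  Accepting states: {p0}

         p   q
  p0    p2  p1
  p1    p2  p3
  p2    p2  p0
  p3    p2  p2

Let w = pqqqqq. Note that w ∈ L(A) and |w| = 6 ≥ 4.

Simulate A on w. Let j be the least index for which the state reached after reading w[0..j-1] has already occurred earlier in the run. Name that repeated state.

p0

Run of A on w = p q q q q q:
  step 0: p0  (start)
  step 1: p2  (read p: p0→p2)
  step 2: p0  (read q: p2→p0)   ← first repeat (p0 seen earlier)
  step 3: p1  (read q: p0→p1)
  step 4: p3  (read q: p1→p3)
  step 5: p2  (read q: p3→p2)
  step 6: p0  (read q: p2→p0)

The earliest repeat is at step j = 2: A is in p0, which it already visited at step i = 0.
With |Q| = 4, pigeonhole forces a state repeat no later than step 4; the substring read between the first and second visits to that state can be pumped.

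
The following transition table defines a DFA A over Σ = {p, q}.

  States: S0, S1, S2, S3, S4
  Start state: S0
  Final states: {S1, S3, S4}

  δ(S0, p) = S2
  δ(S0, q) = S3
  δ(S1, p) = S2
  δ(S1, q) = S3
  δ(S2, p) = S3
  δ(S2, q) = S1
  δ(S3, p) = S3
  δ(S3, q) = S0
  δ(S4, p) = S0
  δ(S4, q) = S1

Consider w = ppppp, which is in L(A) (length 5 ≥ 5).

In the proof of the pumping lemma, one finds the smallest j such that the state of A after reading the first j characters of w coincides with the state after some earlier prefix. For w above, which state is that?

Run of A on w = p p p p p:
  step 0: S0  (start)
  step 1: S2  (read p: S0→S2)
  step 2: S3  (read p: S2→S3)
  step 3: S3  (read p: S3→S3)   ← first repeat (S3 seen earlier)
  step 4: S3  (read p: S3→S3)
  step 5: S3  (read p: S3→S3)

The earliest repeat is at step j = 3: A is in S3, which it already visited at step i = 2.
The DFA has 5 states, so the proof of the pumping lemma guarantees a repeated state among the first 5+1 visited; the segment between the two visits is the pumpable y.

S3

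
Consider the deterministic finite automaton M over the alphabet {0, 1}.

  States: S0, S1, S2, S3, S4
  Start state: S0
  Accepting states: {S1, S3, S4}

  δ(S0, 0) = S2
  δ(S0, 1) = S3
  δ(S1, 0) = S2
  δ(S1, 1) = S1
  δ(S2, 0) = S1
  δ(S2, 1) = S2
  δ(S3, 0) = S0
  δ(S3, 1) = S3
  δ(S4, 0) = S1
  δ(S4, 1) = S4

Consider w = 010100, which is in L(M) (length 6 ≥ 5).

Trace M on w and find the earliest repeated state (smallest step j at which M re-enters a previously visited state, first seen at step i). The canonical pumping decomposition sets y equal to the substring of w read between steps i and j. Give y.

Run of M on w = 0 1 0 1 0 0:
  step 0: S0  (start)
  step 1: S2  (read 0: S0→S2)
  step 2: S2  (read 1: S2→S2)   ← first repeat (S2 seen earlier)
  step 3: S1  (read 0: S2→S1)
  step 4: S1  (read 1: S1→S1)
  step 5: S2  (read 0: S1→S2)
  step 6: S1  (read 0: S2→S1)

So i = 1, j = 2, giving x = w[0:1] = 0, y = w[1:2] = 1, z = w[2:6] = 0100.
Check: |xy| = 2 ≤ 5 and |y| = 1 ≥ 1. Reading y takes M from S2 back to S2, so every xyⁱz is accepted.

1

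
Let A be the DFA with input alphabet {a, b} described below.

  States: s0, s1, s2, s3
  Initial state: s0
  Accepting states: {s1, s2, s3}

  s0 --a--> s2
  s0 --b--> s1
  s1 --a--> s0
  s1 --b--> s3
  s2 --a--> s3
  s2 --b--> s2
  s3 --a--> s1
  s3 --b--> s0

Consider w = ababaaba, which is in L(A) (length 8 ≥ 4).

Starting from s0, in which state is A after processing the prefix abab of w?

s0

State sequence: s0 -a-> s2 -b-> s2 -a-> s3 -b-> s0

After reading 4 characters, A is in state s0.
(This kind of state-tracing is the core of the pumping-lemma construction: with 4 states, pigeonhole forces a repeat within the first 4 steps.)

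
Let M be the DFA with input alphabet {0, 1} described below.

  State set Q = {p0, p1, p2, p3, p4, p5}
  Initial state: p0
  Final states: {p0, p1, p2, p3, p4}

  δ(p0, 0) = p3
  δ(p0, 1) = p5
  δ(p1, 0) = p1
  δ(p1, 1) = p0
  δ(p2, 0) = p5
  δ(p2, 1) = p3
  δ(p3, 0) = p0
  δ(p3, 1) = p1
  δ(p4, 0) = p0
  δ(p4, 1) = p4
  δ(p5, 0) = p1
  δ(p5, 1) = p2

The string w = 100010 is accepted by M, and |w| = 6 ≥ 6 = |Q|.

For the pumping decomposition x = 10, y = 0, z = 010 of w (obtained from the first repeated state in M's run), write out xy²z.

xy^2z = 10·0·0·010 = 1000010.
Reading y = 0 takes M from p1 back to p1, so after x·y·y the machine is still in p1, and z then leads to the accepting state p3. Hence 1000010 ∈ L(M).

1000010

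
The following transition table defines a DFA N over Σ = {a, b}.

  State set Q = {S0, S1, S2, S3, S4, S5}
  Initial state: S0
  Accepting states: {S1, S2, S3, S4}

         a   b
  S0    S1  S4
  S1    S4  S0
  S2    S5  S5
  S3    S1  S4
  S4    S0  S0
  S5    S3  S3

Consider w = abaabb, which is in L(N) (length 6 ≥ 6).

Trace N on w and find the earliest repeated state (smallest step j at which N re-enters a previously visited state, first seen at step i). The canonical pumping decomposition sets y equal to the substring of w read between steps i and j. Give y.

Run of N on w = a b a a b b:
  step 0: S0  (start)
  step 1: S1  (read a: S0→S1)
  step 2: S0  (read b: S1→S0)   ← first repeat (S0 seen earlier)
  step 3: S1  (read a: S0→S1)
  step 4: S4  (read a: S1→S4)
  step 5: S0  (read b: S4→S0)
  step 6: S4  (read b: S0→S4)

So i = 0, j = 2, giving x = w[0:0] = ε, y = w[0:2] = ab, z = w[2:6] = aabb.
Check: |xy| = 2 ≤ 6 and |y| = 2 ≥ 1. Reading y takes N from S0 back to S0, so every xyⁱz is accepted.

ab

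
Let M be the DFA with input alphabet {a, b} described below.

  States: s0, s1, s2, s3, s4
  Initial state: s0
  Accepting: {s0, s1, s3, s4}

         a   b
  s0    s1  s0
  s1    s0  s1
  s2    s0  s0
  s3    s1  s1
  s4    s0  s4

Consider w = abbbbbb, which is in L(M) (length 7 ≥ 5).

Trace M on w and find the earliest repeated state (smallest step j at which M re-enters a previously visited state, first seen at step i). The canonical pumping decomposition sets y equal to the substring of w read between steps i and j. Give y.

b

State sequence: s0 -a-> s1 -b-> s1 -b-> s1 -b-> s1 -b-> s1 -b-> s1 -b-> s1
First repeat at step 2: s1 was already visited.

So i = 1, j = 2, giving x = w[0:1] = a, y = w[1:2] = b, z = w[2:7] = bbbbb.
Check: |xy| = 2 ≤ 5 and |y| = 1 ≥ 1. Reading y takes M from s1 back to s1, so every xyⁱz is accepted.
The DFA has 5 states, so the proof of the pumping lemma guarantees a repeated state among the first 5+1 visited; the segment between the two visits is the pumpable y.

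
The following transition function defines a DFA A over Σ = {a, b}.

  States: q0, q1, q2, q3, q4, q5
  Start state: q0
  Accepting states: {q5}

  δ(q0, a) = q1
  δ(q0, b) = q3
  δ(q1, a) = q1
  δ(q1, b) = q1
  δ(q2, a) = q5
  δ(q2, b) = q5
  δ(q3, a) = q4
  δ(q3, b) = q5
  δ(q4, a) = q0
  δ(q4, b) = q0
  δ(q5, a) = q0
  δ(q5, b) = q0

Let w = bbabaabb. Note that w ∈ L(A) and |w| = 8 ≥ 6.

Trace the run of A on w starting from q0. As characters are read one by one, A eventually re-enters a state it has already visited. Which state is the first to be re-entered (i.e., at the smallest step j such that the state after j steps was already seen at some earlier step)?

State sequence: q0 -b-> q3 -b-> q5 -a-> q0 -b-> q3 -a-> q4 -a-> q0 -b-> q3 -b-> q5
First repeat at step 3: q0 was already visited.

The earliest repeat is at step j = 3: A is in q0, which it already visited at step i = 0.
Since A has 6 states, any run of length ≥ 6 visits 6+1 states, so by pigeonhole some state repeats within the first 6 steps — that repeat gives the pumpable loop.

q0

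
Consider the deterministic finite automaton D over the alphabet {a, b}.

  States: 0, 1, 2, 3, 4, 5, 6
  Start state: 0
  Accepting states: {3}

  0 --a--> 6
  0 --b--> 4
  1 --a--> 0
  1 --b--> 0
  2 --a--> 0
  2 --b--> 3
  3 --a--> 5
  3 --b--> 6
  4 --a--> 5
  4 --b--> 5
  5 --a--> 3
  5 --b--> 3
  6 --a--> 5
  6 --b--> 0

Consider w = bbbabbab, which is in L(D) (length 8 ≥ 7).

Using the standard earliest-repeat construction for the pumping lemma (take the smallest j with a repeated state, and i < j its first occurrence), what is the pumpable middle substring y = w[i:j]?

ba

Run of D on w = b b b a b b a b:
  step 0: 0  (start)
  step 1: 4  (read b: 0→4)
  step 2: 5  (read b: 4→5)
  step 3: 3  (read b: 5→3)
  step 4: 5  (read a: 3→5)   ← first repeat (5 seen earlier)
  step 5: 3  (read b: 5→3)
  step 6: 6  (read b: 3→6)
  step 7: 5  (read a: 6→5)
  step 8: 3  (read b: 5→3)

So i = 2, j = 4, giving x = w[0:2] = bb, y = w[2:4] = ba, z = w[4:8] = bbab.
Check: |xy| = 4 ≤ 7 and |y| = 2 ≥ 1. Reading y takes D from 5 back to 5, so every xyⁱz is accepted.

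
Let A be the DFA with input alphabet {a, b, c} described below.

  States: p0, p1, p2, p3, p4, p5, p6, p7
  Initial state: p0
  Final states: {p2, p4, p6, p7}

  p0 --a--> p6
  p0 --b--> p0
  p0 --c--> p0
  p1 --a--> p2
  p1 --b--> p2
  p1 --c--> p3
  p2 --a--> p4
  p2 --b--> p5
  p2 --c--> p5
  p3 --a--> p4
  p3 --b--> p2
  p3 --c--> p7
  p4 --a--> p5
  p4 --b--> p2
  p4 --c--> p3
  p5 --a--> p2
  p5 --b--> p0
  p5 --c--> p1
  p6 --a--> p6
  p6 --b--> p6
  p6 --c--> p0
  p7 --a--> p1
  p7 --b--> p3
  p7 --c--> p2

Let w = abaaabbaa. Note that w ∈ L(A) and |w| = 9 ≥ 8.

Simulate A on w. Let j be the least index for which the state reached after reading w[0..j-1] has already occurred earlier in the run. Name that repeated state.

State sequence: p0 -a-> p6 -b-> p6 -a-> p6 -a-> p6 -a-> p6 -b-> p6 -b-> p6 -a-> p6 -a-> p6
First repeat at step 2: p6 was already visited.

The earliest repeat is at step j = 2: A is in p6, which it already visited at step i = 1.
Since A has 8 states, any run of length ≥ 8 visits 8+1 states, so by pigeonhole some state repeats within the first 8 steps — that repeat gives the pumpable loop.

p6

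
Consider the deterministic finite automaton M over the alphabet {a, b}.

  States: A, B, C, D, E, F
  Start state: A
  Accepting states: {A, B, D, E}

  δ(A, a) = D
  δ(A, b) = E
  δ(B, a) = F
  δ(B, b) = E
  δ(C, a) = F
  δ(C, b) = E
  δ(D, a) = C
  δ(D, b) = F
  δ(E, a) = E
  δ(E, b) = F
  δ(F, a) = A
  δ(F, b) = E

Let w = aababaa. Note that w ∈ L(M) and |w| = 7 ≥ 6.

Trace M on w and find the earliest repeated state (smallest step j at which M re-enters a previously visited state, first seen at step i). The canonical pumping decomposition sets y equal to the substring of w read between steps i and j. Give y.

Run of M on w = a a b a b a a:
  step 0: A  (start)
  step 1: D  (read a: A→D)
  step 2: C  (read a: D→C)
  step 3: E  (read b: C→E)
  step 4: E  (read a: E→E)   ← first repeat (E seen earlier)
  step 5: F  (read b: E→F)
  step 6: A  (read a: F→A)
  step 7: D  (read a: A→D)

So i = 3, j = 4, giving x = w[0:3] = aab, y = w[3:4] = a, z = w[4:7] = baa.
Check: |xy| = 4 ≤ 6 and |y| = 1 ≥ 1. Reading y takes M from E back to E, so every xyⁱz is accepted.

a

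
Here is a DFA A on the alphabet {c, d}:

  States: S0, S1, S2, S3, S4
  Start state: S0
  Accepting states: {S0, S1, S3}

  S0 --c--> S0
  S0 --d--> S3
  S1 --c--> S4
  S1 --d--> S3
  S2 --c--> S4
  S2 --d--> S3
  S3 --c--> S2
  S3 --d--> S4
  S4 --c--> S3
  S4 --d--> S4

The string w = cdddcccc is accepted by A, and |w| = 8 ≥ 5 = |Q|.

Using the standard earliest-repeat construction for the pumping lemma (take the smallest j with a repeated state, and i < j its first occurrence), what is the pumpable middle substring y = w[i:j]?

State sequence: S0 -c-> S0 -d-> S3 -d-> S4 -d-> S4 -c-> S3 -c-> S2 -c-> S4 -c-> S3
First repeat at step 1: S0 was already visited.

So i = 0, j = 1, giving x = w[0:0] = ε, y = w[0:1] = c, z = w[1:8] = dddcccc.
Check: |xy| = 1 ≤ 5 and |y| = 1 ≥ 1. Reading y takes A from S0 back to S0, so every xyⁱz is accepted.

c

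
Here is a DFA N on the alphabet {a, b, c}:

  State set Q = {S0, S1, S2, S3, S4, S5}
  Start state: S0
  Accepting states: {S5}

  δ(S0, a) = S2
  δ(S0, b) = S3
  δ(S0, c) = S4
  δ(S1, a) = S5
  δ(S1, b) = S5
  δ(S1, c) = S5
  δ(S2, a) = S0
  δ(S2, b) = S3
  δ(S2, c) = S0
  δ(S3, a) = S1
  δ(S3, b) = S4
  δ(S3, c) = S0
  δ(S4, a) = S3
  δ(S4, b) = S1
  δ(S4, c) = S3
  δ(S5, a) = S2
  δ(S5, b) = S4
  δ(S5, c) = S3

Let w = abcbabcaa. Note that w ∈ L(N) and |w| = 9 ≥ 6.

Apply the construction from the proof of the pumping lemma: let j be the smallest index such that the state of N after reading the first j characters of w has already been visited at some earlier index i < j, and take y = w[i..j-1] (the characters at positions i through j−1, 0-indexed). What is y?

State sequence: S0 -a-> S2 -b-> S3 -c-> S0 -b-> S3 -a-> S1 -b-> S5 -c-> S3 -a-> S1 -a-> S5
First repeat at step 3: S0 was already visited.

So i = 0, j = 3, giving x = w[0:0] = ε, y = w[0:3] = abc, z = w[3:9] = babcaa.
Check: |xy| = 3 ≤ 6 and |y| = 3 ≥ 1. Reading y takes N from S0 back to S0, so every xyⁱz is accepted.
Since N has 6 states, any run of length ≥ 6 visits 6+1 states, so by pigeonhole some state repeats within the first 6 steps — that repeat gives the pumpable loop.

abc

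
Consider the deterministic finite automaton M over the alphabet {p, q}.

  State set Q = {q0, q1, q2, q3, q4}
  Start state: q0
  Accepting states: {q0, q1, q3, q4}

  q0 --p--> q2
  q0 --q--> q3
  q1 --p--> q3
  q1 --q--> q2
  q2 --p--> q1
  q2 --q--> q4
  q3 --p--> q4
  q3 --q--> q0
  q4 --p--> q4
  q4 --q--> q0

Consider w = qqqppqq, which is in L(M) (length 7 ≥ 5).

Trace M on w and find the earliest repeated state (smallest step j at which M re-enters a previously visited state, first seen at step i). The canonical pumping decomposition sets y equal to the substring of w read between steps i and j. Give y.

Run of M on w = q q q p p q q:
  step 0: q0  (start)
  step 1: q3  (read q: q0→q3)
  step 2: q0  (read q: q3→q0)   ← first repeat (q0 seen earlier)
  step 3: q3  (read q: q0→q3)
  step 4: q4  (read p: q3→q4)
  step 5: q4  (read p: q4→q4)
  step 6: q0  (read q: q4→q0)
  step 7: q3  (read q: q0→q3)

So i = 0, j = 2, giving x = w[0:0] = ε, y = w[0:2] = qq, z = w[2:7] = qppqq.
Check: |xy| = 2 ≤ 5 and |y| = 2 ≥ 1. Reading y takes M from q0 back to q0, so every xyⁱz is accepted.

qq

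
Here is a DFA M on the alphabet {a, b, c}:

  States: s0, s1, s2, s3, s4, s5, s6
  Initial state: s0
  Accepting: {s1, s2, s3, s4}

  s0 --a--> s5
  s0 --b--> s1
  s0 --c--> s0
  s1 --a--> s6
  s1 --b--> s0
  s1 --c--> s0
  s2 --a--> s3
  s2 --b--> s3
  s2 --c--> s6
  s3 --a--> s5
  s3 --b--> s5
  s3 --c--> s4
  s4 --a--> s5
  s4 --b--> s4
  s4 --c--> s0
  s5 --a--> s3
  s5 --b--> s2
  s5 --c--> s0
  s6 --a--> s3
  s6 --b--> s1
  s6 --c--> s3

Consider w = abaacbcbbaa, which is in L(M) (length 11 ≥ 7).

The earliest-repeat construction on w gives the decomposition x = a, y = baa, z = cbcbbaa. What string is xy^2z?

abaabaacbcbbaa

xy^2z = a·baa·baa·cbcbbaa = abaabaacbcbbaa.
Reading y = baa takes M from s5 back to s5, so after x·y·y the machine is still in s5, and z then leads to the accepting state s3. Hence abaabaacbcbbaa ∈ L(M).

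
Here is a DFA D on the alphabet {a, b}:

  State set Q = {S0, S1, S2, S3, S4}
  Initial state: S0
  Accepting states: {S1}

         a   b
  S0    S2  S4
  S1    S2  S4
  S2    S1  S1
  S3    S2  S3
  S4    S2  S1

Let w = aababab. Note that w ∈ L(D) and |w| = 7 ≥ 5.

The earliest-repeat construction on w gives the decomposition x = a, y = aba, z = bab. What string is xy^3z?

xy^3z = a·aba·aba·aba·bab = aabaabaababab.
Reading y = aba takes D from S2 back to S2, so after x·y·y·y the machine is still in S2, and z then leads to the accepting state S1. Hence aabaabaababab ∈ L(D).

aabaabaababab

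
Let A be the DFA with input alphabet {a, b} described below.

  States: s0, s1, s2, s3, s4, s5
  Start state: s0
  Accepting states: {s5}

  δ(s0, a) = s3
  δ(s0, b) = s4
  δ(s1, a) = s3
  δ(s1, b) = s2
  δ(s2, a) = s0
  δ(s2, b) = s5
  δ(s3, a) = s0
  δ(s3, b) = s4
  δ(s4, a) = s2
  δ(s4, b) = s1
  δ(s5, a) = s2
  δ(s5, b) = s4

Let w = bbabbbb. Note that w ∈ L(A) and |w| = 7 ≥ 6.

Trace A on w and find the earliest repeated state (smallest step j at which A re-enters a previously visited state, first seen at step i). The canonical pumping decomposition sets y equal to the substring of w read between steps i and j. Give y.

Run of A on w = b b a b b b b:
  step 0: s0  (start)
  step 1: s4  (read b: s0→s4)
  step 2: s1  (read b: s4→s1)
  step 3: s3  (read a: s1→s3)
  step 4: s4  (read b: s3→s4)   ← first repeat (s4 seen earlier)
  step 5: s1  (read b: s4→s1)
  step 6: s2  (read b: s1→s2)
  step 7: s5  (read b: s2→s5)

So i = 1, j = 4, giving x = w[0:1] = b, y = w[1:4] = bab, z = w[4:7] = bbb.
Check: |xy| = 4 ≤ 6 and |y| = 3 ≥ 1. Reading y takes A from s4 back to s4, so every xyⁱz is accepted.
With |Q| = 6, pigeonhole forces a state repeat no later than step 6; the substring read between the first and second visits to that state can be pumped.

bab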